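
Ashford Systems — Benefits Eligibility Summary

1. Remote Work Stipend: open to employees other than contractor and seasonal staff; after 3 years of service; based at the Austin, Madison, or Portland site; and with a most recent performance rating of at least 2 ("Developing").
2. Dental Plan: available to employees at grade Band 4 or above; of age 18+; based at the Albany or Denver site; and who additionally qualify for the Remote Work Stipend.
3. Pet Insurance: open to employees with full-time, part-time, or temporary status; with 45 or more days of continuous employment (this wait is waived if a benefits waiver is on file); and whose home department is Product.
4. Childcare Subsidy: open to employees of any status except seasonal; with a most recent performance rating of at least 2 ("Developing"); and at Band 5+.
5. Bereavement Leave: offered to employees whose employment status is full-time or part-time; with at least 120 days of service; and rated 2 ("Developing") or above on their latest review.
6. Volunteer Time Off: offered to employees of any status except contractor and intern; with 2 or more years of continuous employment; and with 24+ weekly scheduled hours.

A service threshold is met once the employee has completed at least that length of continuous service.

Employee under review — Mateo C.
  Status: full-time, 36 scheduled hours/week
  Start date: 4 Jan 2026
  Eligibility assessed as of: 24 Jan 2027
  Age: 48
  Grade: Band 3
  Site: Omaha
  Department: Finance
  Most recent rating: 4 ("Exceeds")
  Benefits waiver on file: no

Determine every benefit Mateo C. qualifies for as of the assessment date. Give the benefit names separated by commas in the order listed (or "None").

Service from 4 Jan 2026 to 24 Jan 2027: 385 days.
Remote Work Stipend — status full-time ✓ (not excluded); service 385 days < 3 years (≈1095 days) ✗ → not eligible.
Dental Plan — grade Band 3 < Band 4 ✗ → not eligible.
Pet Insurance — status full-time ✓; no waiver, service 385 days ≥ 45 days ✓; dept Finance ✗ → not eligible.
Childcare Subsidy — status full-time ✓ (not excluded); rating 4 ≥ 2 ✓; grade Band 3 < Band 5 ✗ → not eligible.
Bereavement Leave — status full-time ✓; service 385 days ≥ 120 days ✓; rating 4 ≥ 2 ✓ → eligible.
Volunteer Time Off — status full-time ✓ (not excluded); service 385 days < 2 years (≈730 days) ✗ → not eligible.

Bereavement Leave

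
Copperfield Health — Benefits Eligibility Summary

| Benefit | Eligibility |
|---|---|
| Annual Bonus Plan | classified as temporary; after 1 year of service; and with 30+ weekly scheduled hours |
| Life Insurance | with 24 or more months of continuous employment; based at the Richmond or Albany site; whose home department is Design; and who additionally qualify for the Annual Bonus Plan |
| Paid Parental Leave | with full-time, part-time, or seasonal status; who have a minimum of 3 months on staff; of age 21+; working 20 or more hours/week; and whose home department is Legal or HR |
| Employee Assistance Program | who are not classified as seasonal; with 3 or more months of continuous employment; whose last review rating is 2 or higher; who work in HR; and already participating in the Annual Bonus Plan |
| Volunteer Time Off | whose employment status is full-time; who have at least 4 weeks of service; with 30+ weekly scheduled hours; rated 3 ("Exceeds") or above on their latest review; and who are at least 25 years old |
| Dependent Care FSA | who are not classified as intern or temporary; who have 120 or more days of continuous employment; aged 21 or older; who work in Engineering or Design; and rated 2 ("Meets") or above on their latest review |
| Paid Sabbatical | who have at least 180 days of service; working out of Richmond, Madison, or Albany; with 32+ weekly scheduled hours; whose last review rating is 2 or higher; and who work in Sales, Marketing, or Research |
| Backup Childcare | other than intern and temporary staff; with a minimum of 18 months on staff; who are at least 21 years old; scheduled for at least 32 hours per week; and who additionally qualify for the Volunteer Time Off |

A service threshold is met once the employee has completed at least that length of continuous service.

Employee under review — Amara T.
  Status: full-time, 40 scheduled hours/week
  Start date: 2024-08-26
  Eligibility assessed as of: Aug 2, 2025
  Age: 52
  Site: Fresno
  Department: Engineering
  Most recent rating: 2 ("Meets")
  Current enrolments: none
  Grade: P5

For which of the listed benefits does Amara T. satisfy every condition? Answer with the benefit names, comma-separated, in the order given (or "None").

Dependent Care FSA

Service from 2024-08-26 to Aug 2, 2025: 341 days.
Annual Bonus Plan — status full-time ✗ (requires temporary) → not eligible.
Life Insurance — service 341 days < 24 months (≈720 days) ✗ → not eligible.
Paid Parental Leave — status full-time ✓; service 341 days ≥ 3 months (≈90 days) ✓; age 52 ≥ 21 ✓; 40 hrs/wk ≥ 20 ✓; dept Engineering ✗ → not eligible.
Employee Assistance Program — status full-time ✓ (not excluded); service 341 days ≥ 3 months (≈90 days) ✓; rating 2 ≥ 2 ✓; dept Engineering ✗ → not eligible.
Volunteer Time Off — status full-time ✓; service 341 days ≥ 4 weeks (≈28 days) ✓; 40 hrs/wk ≥ 30 ✓; rating 2 < 3 ✗ → not eligible.
Dependent Care FSA — status full-time ✓ (not excluded); service 341 days ≥ 120 days ✓; age 52 ≥ 21 ✓; dept Engineering ✓; rating 2 ≥ 2 ✓ → eligible.
Paid Sabbatical — service 341 days ≥ 180 days ✓; site Fresno ✗ (not Richmond, Madison, or Albany) → not eligible.
Backup Childcare — status full-time ✓ (not excluded); service 341 days < 18 months (≈540 days) ✗ → not eligible.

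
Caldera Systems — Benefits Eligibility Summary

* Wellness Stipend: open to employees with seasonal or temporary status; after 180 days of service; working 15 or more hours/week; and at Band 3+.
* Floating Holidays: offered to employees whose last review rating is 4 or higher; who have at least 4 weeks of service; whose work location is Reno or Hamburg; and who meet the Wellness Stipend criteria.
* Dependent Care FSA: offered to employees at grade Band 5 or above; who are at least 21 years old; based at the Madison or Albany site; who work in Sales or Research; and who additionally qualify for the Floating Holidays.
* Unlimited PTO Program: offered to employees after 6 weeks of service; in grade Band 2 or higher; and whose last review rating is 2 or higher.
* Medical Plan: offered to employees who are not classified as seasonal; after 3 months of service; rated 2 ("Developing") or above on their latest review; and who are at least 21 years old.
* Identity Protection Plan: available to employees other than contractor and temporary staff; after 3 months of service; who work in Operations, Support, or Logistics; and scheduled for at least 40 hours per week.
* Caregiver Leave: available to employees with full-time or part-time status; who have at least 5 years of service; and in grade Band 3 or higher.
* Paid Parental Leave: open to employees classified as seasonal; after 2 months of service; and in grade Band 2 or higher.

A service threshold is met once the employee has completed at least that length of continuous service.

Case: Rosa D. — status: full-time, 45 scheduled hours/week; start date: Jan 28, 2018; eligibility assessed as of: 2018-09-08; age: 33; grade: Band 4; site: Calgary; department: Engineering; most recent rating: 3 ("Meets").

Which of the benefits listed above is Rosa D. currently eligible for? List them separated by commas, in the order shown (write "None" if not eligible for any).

Service from Jan 28, 2018 to 2018-09-08: 223 days.
Wellness Stipend — status full-time ✗ (requires seasonal or temporary) → not eligible.
Floating Holidays — rating 3 < 4 ✗ → not eligible.
Dependent Care FSA — grade Band 4 < Band 5 ✗ → not eligible.
Unlimited PTO Program — service 223 days ≥ 6 weeks (≈42 days) ✓; grade Band 4 ≥ Band 2 ✓; rating 3 ≥ 2 ✓ → eligible.
Medical Plan — status full-time ✓ (not excluded); service 223 days ≥ 3 months (≈90 days) ✓; rating 3 ≥ 2 ✓; age 33 ≥ 21 ✓ → eligible.
Identity Protection Plan — status full-time ✓ (not excluded); service 223 days ≥ 3 months (≈90 days) ✓; dept Engineering ✗ → not eligible.
Caregiver Leave — status full-time ✓; service 223 days < 5 years (≈1825 days) ✗ → not eligible.
Paid Parental Leave — status full-time ✗ (requires seasonal) → not eligible.

Unlimited PTO Program, Medical Plan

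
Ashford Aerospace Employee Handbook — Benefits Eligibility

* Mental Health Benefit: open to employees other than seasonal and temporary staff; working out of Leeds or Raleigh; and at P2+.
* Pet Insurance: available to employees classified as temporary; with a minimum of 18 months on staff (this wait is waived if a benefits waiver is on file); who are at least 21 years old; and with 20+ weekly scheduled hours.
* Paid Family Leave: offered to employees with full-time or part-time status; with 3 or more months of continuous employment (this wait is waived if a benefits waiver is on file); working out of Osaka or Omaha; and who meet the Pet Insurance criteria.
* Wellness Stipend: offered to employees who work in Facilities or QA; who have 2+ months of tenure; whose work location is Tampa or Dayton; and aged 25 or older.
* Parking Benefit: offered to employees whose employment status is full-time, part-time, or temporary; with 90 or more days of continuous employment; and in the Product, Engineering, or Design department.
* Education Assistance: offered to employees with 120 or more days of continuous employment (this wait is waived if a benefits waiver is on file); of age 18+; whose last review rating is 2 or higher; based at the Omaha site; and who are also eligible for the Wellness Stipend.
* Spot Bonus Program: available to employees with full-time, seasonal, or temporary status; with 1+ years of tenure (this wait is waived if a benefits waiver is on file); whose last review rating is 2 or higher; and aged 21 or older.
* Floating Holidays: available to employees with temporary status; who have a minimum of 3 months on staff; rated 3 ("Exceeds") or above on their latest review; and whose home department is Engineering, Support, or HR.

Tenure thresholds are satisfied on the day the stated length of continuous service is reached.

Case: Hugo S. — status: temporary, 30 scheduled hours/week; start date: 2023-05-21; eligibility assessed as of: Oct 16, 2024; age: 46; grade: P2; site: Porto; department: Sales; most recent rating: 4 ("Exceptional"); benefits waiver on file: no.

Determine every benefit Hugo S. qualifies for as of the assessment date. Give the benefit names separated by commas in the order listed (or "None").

Spot Bonus Program

Service from 2023-05-21 to Oct 16, 2024: 514 days.
Mental Health Benefit — status temporary ✗ (excluded) → not eligible.
Pet Insurance — status temporary ✓; no waiver, service 514 days < 18 months (≈540 days) ✗ → not eligible.
Paid Family Leave — status temporary ✗ (requires full-time or part-time) → not eligible.
Wellness Stipend — dept Sales ✗ → not eligible.
Parking Benefit — status temporary ✓; service 514 days ≥ 90 days ✓; dept Sales ✗ → not eligible.
Education Assistance — no waiver, service 514 days ≥ 120 days ✓; age 46 ≥ 18 ✓; rating 4 ≥ 2 ✓; site Porto ✗ (not Omaha) → not eligible.
Spot Bonus Program — status temporary ✓; no waiver, service 514 days ≥ 1 year (≈365 days) ✓; rating 4 ≥ 2 ✓; age 46 ≥ 21 ✓ → eligible.
Floating Holidays — status temporary ✓; service 514 days ≥ 3 months (≈90 days) ✓; rating 4 ≥ 3 ✓; dept Sales ✗ → not eligible.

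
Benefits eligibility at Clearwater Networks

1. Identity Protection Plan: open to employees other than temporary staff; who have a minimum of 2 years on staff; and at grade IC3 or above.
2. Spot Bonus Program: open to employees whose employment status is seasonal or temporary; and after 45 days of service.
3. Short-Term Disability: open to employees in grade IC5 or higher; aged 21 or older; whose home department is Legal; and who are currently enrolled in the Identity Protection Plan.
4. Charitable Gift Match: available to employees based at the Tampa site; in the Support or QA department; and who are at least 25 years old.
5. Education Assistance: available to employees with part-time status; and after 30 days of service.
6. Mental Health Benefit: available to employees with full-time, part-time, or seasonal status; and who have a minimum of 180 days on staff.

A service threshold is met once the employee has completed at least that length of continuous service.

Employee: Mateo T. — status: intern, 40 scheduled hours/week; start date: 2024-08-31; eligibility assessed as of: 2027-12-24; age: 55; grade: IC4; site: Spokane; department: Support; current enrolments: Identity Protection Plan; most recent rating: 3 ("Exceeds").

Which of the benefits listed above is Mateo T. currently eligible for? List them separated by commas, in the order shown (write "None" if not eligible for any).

Identity Protection Plan

Service from 2024-08-31 to 2027-12-24: 1210 days.
Identity Protection Plan — status intern ✓ (not excluded); service 1210 days ≥ 2 years (≈730 days) ✓; grade IC4 ≥ IC3 ✓ → eligible.
Spot Bonus Program — status intern ✗ (requires seasonal or temporary) → not eligible.
Short-Term Disability — grade IC4 < IC5 ✗ → not eligible.
Charitable Gift Match — site Spokane ✗ (not Tampa) → not eligible.
Education Assistance — status intern ✗ (requires part-time) → not eligible.
Mental Health Benefit — status intern ✗ (requires full-time, part-time, or seasonal) → not eligible.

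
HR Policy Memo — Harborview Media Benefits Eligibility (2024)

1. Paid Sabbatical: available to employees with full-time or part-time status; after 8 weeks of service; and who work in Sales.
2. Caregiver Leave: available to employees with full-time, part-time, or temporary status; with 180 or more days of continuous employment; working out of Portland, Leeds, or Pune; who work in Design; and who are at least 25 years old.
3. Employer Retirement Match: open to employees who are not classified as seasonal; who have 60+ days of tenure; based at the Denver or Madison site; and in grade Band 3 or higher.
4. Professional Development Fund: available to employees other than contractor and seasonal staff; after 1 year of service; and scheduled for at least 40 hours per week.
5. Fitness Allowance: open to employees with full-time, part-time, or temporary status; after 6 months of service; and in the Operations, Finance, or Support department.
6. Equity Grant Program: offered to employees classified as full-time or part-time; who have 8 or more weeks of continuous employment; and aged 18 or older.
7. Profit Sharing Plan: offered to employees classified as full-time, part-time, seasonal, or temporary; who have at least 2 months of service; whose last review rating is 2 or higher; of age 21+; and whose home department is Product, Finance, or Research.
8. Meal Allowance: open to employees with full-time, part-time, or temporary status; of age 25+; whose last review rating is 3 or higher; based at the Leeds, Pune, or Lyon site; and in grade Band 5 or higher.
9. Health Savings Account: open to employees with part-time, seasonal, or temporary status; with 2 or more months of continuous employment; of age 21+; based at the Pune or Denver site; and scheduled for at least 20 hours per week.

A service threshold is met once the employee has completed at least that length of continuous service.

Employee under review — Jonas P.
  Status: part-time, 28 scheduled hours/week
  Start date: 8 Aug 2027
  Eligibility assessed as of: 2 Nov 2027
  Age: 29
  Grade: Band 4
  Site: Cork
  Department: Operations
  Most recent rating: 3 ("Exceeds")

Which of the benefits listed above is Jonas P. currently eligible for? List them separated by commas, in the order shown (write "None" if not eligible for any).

Service from 8 Aug 2027 to 2 Nov 2027: 86 days.
Paid Sabbatical — status part-time ✓; service 86 days ≥ 8 weeks (≈56 days) ✓; dept Operations ✗ → not eligible.
Caregiver Leave — status part-time ✓; service 86 days < 180 days ✗ → not eligible.
Employer Retirement Match — status part-time ✓ (not excluded); service 86 days ≥ 60 days ✓; site Cork ✗ (not Denver or Madison) → not eligible.
Professional Development Fund — status part-time ✓ (not excluded); service 86 days < 1 year (≈365 days) ✗ → not eligible.
Fitness Allowance — status part-time ✓; service 86 days < 6 months (≈180 days) ✗ → not eligible.
Equity Grant Program — status part-time ✓; service 86 days ≥ 8 weeks (≈56 days) ✓; age 29 ≥ 18 ✓ → eligible.
Profit Sharing Plan — status part-time ✓; service 86 days ≥ 2 months (≈60 days) ✓; rating 3 ≥ 2 ✓; age 29 ≥ 21 ✓; dept Operations ✗ → not eligible.
Meal Allowance — status part-time ✓; age 29 ≥ 25 ✓; rating 3 ≥ 3 ✓; site Cork ✗ (not Leeds, Pune, or Lyon) → not eligible.
Health Savings Account — status part-time ✓; service 86 days ≥ 2 months (≈60 days) ✓; age 29 ≥ 21 ✓; site Cork ✗ (not Pune or Denver) → not eligible.

Equity Grant Program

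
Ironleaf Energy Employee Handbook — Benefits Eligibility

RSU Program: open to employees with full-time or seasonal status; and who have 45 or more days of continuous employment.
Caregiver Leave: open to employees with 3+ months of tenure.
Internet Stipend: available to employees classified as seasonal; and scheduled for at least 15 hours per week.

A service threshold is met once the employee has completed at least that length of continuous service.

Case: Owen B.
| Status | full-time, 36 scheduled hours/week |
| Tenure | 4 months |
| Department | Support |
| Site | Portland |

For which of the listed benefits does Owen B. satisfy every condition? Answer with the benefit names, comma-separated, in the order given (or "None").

RSU Program — status full-time ✓; service 4 months ≥ 45 days ✓ → eligible.
Caregiver Leave — service 4 months ≥ 3 months ✓ → eligible.
Internet Stipend — status full-time ✗ (requires seasonal) → not eligible.

RSU Program, Caregiver Leave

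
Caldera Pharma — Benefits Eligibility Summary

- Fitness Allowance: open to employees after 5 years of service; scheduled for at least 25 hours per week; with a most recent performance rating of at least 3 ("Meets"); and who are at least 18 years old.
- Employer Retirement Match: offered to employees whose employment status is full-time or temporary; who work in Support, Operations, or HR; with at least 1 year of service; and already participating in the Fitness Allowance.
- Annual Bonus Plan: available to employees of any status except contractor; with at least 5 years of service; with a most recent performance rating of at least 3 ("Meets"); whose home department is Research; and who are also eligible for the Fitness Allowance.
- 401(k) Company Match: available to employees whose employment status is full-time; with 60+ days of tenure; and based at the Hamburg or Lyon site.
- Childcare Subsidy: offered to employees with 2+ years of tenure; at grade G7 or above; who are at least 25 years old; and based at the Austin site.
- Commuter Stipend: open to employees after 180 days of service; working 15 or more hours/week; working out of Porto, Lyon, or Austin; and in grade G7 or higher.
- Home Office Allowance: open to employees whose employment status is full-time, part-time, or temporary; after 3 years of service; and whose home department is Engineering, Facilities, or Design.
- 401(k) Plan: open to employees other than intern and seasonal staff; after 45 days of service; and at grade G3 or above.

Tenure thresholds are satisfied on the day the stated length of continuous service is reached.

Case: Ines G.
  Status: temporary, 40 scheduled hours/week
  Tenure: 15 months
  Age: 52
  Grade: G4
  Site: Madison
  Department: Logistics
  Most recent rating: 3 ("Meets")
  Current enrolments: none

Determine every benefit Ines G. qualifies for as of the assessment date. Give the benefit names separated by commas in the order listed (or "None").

401(k) Plan

Fitness Allowance — service 15 months < 5 years (≈1825 days) ✗ → not eligible.
Employer Retirement Match — status temporary ✓; dept Logistics ✗ → not eligible.
Annual Bonus Plan — status temporary ✓ (not excluded); service 15 months < 5 years (≈1825 days) ✗ → not eligible.
401(k) Company Match — status temporary ✗ (requires full-time) → not eligible.
Childcare Subsidy — service 15 months < 2 years (≈730 days) ✗ → not eligible.
Commuter Stipend — service 15 months ≥ 180 days ✓; 40 hrs/wk ≥ 15 ✓; site Madison ✗ (not Porto, Lyon, or Austin) → not eligible.
Home Office Allowance — status temporary ✓; service 15 months < 3 years (≈1095 days) ✗ → not eligible.
401(k) Plan — status temporary ✓ (not excluded); service 15 months ≥ 45 days ✓; grade G4 ≥ G3 ✓ → eligible.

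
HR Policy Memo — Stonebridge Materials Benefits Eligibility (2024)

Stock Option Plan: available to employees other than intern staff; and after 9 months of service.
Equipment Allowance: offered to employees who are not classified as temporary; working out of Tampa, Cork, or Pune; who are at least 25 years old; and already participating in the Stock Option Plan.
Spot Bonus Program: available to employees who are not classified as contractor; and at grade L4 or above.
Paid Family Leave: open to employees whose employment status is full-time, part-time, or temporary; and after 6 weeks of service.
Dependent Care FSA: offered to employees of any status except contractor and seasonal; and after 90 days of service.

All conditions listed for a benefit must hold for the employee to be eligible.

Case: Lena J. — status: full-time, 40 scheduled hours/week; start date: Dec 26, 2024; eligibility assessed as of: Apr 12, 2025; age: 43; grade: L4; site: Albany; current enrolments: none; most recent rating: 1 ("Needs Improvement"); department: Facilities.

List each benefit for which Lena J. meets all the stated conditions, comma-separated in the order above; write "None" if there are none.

Service from Dec 26, 2024 to Apr 12, 2025: 107 days.
Stock Option Plan — status full-time ✓ (not excluded); service 107 days < 9 months (≈270 days) ✗ → not eligible.
Equipment Allowance — status full-time ✓ (not excluded); site Albany ✗ (not Tampa, Cork, or Pune) → not eligible.
Spot Bonus Program — status full-time ✓ (not excluded); grade L4 ≥ L4 ✓ → eligible.
Paid Family Leave — status full-time ✓; service 107 days ≥ 6 weeks (≈42 days) ✓ → eligible.
Dependent Care FSA — status full-time ✓ (not excluded); service 107 days ≥ 90 days ✓ → eligible.

Spot Bonus Program, Paid Family Leave, Dependent Care FSA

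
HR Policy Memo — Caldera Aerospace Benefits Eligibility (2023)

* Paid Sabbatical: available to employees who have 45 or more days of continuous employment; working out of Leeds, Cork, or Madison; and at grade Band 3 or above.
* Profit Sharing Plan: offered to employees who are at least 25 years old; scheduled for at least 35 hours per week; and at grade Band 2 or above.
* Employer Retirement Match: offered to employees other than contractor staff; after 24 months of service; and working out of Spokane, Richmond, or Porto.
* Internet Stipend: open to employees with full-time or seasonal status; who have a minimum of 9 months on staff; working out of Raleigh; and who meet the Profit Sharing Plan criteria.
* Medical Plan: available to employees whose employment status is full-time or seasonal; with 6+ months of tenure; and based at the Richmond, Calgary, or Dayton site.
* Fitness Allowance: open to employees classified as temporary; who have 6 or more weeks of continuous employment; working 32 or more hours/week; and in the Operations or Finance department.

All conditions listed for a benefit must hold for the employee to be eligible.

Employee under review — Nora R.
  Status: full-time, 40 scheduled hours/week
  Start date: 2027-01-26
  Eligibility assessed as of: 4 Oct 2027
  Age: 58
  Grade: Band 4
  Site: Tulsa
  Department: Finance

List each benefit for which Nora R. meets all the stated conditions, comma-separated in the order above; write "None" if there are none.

Profit Sharing Plan

Service from 2027-01-26 to 4 Oct 2027: 251 days.
Paid Sabbatical — service 251 days ≥ 45 days ✓; site Tulsa ✗ (not Leeds, Cork, or Madison) → not eligible.
Profit Sharing Plan — age 58 ≥ 25 ✓; 40 hrs/wk ≥ 35 ✓; grade Band 4 ≥ Band 2 ✓ → eligible.
Employer Retirement Match — status full-time ✓ (not excluded); service 251 days < 24 months (≈720 days) ✗ → not eligible.
Internet Stipend — status full-time ✓; service 251 days < 9 months (≈270 days) ✗ → not eligible.
Medical Plan — status full-time ✓; service 251 days ≥ 6 months (≈180 days) ✓; site Tulsa ✗ (not Richmond, Calgary, or Dayton) → not eligible.
Fitness Allowance — status full-time ✗ (requires temporary) → not eligible.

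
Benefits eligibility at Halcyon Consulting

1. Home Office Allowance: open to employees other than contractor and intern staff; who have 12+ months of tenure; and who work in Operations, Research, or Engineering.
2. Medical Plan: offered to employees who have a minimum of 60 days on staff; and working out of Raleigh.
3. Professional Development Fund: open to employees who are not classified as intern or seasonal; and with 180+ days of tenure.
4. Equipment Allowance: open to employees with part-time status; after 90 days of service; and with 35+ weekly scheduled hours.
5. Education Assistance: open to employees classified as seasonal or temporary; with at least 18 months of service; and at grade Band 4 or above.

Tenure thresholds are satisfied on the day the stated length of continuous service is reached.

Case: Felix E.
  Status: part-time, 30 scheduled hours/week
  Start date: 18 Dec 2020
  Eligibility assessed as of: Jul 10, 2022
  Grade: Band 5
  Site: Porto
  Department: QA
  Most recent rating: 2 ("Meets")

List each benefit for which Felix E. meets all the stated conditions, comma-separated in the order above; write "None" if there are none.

Professional Development Fund

Service from 18 Dec 2020 to Jul 10, 2022: 569 days.
Home Office Allowance — status part-time ✓ (not excluded); service 569 days ≥ 12 months (≈360 days) ✓; dept QA ✗ → not eligible.
Medical Plan — service 569 days ≥ 60 days ✓; site Porto ✗ (not Raleigh) → not eligible.
Professional Development Fund — status part-time ✓ (not excluded); service 569 days ≥ 180 days ✓ → eligible.
Equipment Allowance — status part-time ✓; service 569 days ≥ 90 days ✓; 30 hrs/wk < 35 ✗ → not eligible.
Education Assistance — status part-time ✗ (requires seasonal or temporary) → not eligible.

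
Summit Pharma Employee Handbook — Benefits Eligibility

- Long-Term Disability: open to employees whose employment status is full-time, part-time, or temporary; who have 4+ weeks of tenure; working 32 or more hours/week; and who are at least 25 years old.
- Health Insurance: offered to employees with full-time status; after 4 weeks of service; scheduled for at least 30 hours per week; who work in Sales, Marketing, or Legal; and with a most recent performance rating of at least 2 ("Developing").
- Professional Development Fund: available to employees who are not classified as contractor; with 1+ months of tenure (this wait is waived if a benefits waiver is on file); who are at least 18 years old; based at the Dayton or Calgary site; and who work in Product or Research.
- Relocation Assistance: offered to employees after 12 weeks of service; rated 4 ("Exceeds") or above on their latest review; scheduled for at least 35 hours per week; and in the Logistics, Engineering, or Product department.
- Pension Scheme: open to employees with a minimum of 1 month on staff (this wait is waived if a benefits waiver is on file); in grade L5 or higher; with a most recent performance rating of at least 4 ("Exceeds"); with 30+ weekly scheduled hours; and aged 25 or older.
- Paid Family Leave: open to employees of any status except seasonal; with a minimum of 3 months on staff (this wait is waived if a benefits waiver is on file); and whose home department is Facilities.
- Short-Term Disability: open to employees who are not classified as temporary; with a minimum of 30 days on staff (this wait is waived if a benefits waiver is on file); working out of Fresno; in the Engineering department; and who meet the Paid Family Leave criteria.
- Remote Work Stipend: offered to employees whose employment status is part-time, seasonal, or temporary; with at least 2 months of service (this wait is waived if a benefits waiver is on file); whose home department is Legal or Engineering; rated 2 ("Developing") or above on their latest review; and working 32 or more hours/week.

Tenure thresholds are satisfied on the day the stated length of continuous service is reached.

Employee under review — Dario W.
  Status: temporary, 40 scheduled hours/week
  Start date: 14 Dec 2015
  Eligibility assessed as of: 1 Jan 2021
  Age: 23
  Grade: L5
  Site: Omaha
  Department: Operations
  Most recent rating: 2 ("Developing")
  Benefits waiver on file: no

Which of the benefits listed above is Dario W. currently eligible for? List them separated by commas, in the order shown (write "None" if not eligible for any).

Service from 14 Dec 2015 to 1 Jan 2021: 1845 days.
Long-Term Disability — status temporary ✓; service 1845 days ≥ 4 weeks (≈28 days) ✓; 40 hrs/wk ≥ 32 ✓; age 23 < 25 ✗ → not eligible.
Health Insurance — status temporary ✗ (requires full-time) → not eligible.
Professional Development Fund — status temporary ✓ (not excluded); no waiver, service 1845 days ≥ 1 month (≈30 days) ✓; age 23 ≥ 18 ✓; site Omaha ✗ (not Dayton or Calgary) → not eligible.
Relocation Assistance — service 1845 days ≥ 12 weeks (≈84 days) ✓; rating 2 < 4 ✗ → not eligible.
Pension Scheme — no waiver, service 1845 days ≥ 1 month (≈30 days) ✓; grade L5 ≥ L5 ✓; rating 2 < 4 ✗ → not eligible.
Paid Family Leave — status temporary ✓ (not excluded); no waiver, service 1845 days ≥ 3 months (≈90 days) ✓; dept Operations ✗ → not eligible.
Short-Term Disability — status temporary ✗ (excluded) → not eligible.
Remote Work Stipend — status temporary ✓; no waiver, service 1845 days ≥ 2 months (≈60 days) ✓; dept Operations ✗ → not eligible.

None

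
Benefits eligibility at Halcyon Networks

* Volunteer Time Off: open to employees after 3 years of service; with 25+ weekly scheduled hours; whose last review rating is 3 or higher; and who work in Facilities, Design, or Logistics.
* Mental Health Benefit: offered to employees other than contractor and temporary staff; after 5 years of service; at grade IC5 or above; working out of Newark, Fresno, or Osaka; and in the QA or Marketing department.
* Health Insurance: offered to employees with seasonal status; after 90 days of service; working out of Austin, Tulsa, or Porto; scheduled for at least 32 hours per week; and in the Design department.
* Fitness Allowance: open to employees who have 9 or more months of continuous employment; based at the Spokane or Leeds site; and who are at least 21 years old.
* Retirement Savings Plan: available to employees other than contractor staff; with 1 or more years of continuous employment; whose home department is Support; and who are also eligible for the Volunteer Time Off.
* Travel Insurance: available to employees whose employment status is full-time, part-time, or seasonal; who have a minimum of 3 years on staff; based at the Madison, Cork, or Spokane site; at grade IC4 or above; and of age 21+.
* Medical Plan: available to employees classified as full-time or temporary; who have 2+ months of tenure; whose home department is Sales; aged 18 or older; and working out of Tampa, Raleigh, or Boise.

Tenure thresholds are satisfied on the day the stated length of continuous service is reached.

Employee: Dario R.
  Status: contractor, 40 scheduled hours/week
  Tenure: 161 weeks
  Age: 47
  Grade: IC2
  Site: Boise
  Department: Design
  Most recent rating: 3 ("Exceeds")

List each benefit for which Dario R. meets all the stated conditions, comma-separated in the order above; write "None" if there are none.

Volunteer Time Off — service 161 weeks ≥ 3 years (≈1095 days) ✓; 40 hrs/wk ≥ 25 ✓; rating 3 ≥ 3 ✓; dept Design ✓ → eligible.
Mental Health Benefit — status contractor ✗ (excluded) → not eligible.
Health Insurance — status contractor ✗ (requires seasonal) → not eligible.
Fitness Allowance — service 161 weeks ≥ 9 months (≈270 days) ✓; site Boise ✗ (not Spokane or Leeds) → not eligible.
Retirement Savings Plan — status contractor ✗ (excluded) → not eligible.
Travel Insurance — status contractor ✗ (requires full-time, part-time, or seasonal) → not eligible.
Medical Plan — status contractor ✗ (requires full-time or temporary) → not eligible.

Volunteer Time Off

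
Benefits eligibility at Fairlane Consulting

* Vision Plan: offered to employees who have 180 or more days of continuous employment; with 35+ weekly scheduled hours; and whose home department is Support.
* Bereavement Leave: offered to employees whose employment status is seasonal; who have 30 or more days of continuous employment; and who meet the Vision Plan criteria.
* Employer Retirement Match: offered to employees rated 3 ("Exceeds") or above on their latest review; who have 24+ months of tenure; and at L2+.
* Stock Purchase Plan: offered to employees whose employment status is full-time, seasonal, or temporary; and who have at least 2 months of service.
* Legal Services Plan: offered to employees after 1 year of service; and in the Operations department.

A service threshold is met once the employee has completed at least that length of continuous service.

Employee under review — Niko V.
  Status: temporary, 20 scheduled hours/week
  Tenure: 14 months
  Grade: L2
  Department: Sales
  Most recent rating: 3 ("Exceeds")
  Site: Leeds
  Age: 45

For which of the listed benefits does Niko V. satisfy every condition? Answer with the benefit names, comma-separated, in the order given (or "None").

Stock Purchase Plan

Vision Plan — service 14 months ≥ 180 days ✓; 20 hrs/wk < 35 ✗ → not eligible.
Bereavement Leave — status temporary ✗ (requires seasonal) → not eligible.
Employer Retirement Match — rating 3 ≥ 3 ✓; service 14 months < 24 months ✗ → not eligible.
Stock Purchase Plan — status temporary ✓; service 14 months ≥ 2 months ✓ → eligible.
Legal Services Plan — service 14 months ≥ 1 year (≈365 days) ✓; dept Sales ✗ → not eligible.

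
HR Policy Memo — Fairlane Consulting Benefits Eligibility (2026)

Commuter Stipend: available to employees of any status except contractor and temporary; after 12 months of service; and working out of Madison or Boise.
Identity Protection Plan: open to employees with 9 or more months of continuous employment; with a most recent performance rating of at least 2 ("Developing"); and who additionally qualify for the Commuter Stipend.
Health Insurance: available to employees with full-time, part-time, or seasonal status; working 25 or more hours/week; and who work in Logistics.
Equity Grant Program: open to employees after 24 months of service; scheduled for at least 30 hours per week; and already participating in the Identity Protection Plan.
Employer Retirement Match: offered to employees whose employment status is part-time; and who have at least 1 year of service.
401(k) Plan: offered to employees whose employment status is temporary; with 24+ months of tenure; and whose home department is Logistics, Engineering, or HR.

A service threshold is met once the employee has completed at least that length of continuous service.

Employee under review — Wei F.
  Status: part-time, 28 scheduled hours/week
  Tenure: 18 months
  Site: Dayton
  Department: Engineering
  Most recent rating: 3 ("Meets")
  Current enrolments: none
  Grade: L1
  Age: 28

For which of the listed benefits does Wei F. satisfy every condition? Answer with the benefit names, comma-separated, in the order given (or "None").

Commuter Stipend — status part-time ✓ (not excluded); service 18 months ≥ 12 months ✓; site Dayton ✗ (not Madison or Boise) → not eligible.
Identity Protection Plan — service 18 months ≥ 9 months ✓; rating 3 ≥ 2 ✓; not eligible for Commuter Stipend ✗ → not eligible.
Health Insurance — status part-time ✓; 28 hrs/wk ≥ 25 ✓; dept Engineering ✗ → not eligible.
Equity Grant Program — service 18 months < 24 months ✗ → not eligible.
Employer Retirement Match — status part-time ✓; service 18 months ≥ 1 year (≈365 days) ✓ → eligible.
401(k) Plan — status part-time ✗ (requires temporary) → not eligible.

Employer Retirement Match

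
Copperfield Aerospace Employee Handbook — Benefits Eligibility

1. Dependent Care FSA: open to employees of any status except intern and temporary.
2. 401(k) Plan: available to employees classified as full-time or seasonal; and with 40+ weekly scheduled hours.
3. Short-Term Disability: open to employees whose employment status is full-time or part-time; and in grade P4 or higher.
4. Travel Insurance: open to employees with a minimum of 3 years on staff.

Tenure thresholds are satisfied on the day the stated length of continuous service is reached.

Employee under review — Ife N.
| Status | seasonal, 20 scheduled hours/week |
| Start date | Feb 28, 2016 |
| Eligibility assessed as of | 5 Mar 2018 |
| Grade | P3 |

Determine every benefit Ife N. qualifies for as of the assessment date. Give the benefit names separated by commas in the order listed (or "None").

Service from Feb 28, 2016 to 5 Mar 2018: 736 days.
Dependent Care FSA — status seasonal ✓ (not excluded) → eligible.
401(k) Plan — status seasonal ✓; 20 hrs/wk < 40 ✗ → not eligible.
Short-Term Disability — status seasonal ✗ (requires full-time or part-time) → not eligible.
Travel Insurance — service 736 days < 3 years (≈1095 days) ✗ → not eligible.

Dependent Care FSA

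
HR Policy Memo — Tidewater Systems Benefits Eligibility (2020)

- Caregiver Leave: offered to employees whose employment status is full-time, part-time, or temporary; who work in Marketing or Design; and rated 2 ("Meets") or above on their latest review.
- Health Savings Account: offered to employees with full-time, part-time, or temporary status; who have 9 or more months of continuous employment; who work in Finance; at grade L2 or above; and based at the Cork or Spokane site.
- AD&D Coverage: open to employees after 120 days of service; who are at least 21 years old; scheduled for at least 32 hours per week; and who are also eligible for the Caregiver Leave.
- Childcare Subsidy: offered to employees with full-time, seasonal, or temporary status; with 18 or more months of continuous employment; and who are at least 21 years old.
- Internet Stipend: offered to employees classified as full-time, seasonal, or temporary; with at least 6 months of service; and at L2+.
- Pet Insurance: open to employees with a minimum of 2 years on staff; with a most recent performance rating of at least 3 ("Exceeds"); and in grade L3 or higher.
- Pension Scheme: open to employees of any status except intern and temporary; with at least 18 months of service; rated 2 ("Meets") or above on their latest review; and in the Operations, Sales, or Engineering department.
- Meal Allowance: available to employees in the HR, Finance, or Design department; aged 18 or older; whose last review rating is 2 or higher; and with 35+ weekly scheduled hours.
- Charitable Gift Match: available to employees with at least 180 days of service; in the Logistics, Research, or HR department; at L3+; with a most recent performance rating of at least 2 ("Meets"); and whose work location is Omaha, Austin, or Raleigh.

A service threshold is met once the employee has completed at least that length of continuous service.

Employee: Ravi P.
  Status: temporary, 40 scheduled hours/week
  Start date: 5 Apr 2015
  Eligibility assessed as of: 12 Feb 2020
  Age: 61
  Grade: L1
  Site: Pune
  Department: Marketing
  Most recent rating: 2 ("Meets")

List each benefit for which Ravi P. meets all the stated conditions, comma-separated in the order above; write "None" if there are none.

Caregiver Leave, AD&D Coverage, Childcare Subsidy

Service from 5 Apr 2015 to 12 Feb 2020: 1774 days.
Caregiver Leave — status temporary ✓; dept Marketing ✓; rating 2 ≥ 2 ✓ → eligible.
Health Savings Account — status temporary ✓; service 1774 days ≥ 9 months (≈270 days) ✓; dept Marketing ✗ → not eligible.
AD&D Coverage — service 1774 days ≥ 120 days ✓; age 61 ≥ 21 ✓; 40 hrs/wk ≥ 32 ✓; eligible for Caregiver Leave ✓ → eligible.
Childcare Subsidy — status temporary ✓; service 1774 days ≥ 18 months (≈540 days) ✓; age 61 ≥ 21 ✓ → eligible.
Internet Stipend — status temporary ✓; service 1774 days ≥ 6 months (≈180 days) ✓; grade L1 < L2 ✗ → not eligible.
Pet Insurance — service 1774 days ≥ 2 years (≈730 days) ✓; rating 2 < 3 ✗ → not eligible.
Pension Scheme — status temporary ✗ (excluded) → not eligible.
Meal Allowance — dept Marketing ✗ → not eligible.
Charitable Gift Match — service 1774 days ≥ 180 days ✓; dept Marketing ✗ → not eligible.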